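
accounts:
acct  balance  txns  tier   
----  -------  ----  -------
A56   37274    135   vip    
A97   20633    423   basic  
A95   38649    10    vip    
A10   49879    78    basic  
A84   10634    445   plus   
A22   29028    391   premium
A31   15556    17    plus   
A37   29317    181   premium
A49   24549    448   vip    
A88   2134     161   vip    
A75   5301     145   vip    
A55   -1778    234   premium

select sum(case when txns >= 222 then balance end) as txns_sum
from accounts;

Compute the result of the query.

83066

acct=A56: ✗
acct=A97: ✓ → 20633
acct=A95: ✗
acct=A10: ✗
acct=A84: ✓ → 10634
acct=A22: ✓ → 29028
acct=A31: ✗
acct=A37: ✗
acct=A49: ✓ → 24549
acct=A88: ✗
acct=A75: ✗
acct=A55: ✓ → -1778
txns_sum = 20633 + 10634 + 29028 + 24549 + -1778 = 83066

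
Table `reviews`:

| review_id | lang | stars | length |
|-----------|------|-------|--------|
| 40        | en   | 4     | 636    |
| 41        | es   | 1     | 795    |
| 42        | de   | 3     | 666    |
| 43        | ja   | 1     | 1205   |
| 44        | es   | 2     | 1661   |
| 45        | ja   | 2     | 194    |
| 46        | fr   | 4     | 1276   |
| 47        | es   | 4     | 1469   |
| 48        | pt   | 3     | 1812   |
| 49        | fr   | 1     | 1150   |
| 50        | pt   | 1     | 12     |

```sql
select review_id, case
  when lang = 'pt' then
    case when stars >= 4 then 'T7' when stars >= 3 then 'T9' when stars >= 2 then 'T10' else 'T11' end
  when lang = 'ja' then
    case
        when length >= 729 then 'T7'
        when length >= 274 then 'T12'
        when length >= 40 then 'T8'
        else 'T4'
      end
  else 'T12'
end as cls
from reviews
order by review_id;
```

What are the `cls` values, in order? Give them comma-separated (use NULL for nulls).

review_id=40: lang='en' → outer ELSE → T12
review_id=41: lang='es' → outer ELSE → T12
review_id=42: lang='de' → outer ELSE → T12
review_id=43: lang='ja' → inner[length >= 729] → T7
review_id=44: lang='es' → outer ELSE → T12
review_id=45: lang='ja' → inner[length >= 40] → T8
review_id=46: lang='fr' → outer ELSE → T12
review_id=47: lang='es' → outer ELSE → T12
review_id=48: lang='pt' → inner[stars >= 3] → T9
review_id=49: lang='fr' → outer ELSE → T12
review_id=50: lang='pt' → inner[ELSE] → T11

T12, T12, T12, T7, T12, T8, T12, T12, T9, T12, T11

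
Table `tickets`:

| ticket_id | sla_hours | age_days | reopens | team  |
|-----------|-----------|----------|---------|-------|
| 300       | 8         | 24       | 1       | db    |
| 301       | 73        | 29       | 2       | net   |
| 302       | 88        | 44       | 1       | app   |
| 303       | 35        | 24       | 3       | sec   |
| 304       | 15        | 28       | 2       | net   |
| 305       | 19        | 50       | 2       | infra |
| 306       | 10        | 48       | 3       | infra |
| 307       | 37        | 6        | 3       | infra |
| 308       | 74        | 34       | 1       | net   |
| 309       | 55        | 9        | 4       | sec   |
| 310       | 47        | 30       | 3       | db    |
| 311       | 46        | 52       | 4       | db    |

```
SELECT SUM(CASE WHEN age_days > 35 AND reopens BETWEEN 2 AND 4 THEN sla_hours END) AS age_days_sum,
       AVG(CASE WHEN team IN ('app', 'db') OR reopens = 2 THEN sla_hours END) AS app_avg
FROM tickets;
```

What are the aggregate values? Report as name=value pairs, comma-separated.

[age_days_sum: age_days > 35 AND reopens BETWEEN 2 AND 4]
ticket_id=300: ✗
ticket_id=301: ✗
ticket_id=302: ✗
ticket_id=303: ✗
ticket_id=304: ✗
ticket_id=305: ✓ → 19
ticket_id=306: ✓ → 10
ticket_id=307: ✗
ticket_id=308: ✗
ticket_id=309: ✗
ticket_id=310: ✗
ticket_id=311: ✓ → 46
age_days_sum = 19 + 10 + 46 = 75
—
[app_avg: team IN ('app', 'db') OR reopens = 2]
ticket_id=300: ✓ → 8
ticket_id=301: ✓ → 73
ticket_id=302: ✓ → 88
ticket_id=303: ✗
ticket_id=304: ✓ → 15
ticket_id=305: ✓ → 19
ticket_id=306: ✗
ticket_id=307: ✗
ticket_id=308: ✗
ticket_id=309: ✗
ticket_id=310: ✓ → 47
ticket_id=311: ✓ → 46
app_avg = (8 + 73 + 88 + 15 + 19 + 47 + 46) / 7 = 42.2857142857

age_days_sum=75, app_avg=42.2857142857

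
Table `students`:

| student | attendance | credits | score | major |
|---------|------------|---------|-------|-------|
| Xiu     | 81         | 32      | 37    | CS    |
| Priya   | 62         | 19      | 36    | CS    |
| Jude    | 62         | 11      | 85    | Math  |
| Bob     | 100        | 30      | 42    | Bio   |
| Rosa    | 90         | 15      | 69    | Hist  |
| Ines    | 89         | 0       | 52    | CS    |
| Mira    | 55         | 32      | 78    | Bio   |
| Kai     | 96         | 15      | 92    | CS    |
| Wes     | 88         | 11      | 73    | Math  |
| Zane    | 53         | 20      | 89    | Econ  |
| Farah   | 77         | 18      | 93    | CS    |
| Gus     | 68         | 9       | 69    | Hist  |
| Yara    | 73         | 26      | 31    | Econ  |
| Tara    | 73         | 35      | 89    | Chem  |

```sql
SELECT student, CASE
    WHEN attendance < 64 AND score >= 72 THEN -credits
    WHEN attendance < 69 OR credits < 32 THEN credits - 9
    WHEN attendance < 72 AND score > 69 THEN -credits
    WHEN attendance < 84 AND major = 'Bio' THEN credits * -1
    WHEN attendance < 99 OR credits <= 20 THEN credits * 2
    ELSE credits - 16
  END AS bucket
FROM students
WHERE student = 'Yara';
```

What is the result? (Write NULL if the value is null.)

student = Yara: attendance=73, credits=26, score=31, major=Econ.
attendance < 64 AND score >= 72 → false
attendance < 69 OR credits < 32 → true → 17

17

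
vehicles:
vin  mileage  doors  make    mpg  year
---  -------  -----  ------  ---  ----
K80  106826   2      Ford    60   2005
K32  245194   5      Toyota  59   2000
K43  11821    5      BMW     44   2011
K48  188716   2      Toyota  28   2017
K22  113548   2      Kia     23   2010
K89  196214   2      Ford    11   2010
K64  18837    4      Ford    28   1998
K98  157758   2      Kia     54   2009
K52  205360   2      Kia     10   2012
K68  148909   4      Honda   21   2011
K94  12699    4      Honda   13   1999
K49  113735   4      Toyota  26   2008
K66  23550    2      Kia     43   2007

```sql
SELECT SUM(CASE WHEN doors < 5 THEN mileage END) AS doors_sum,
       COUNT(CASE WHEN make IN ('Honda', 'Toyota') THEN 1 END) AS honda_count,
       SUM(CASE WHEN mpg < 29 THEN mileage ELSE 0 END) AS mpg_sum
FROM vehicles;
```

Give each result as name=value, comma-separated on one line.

[doors_sum: doors < 5]
vin=K80: ✓ → 106826
vin=K32: ✗
vin=K43: ✗
vin=K48: ✓ → 188716
vin=K22: ✓ → 113548
vin=K89: ✓ → 196214
vin=K64: ✓ → 18837
vin=K98: ✓ → 157758
vin=K52: ✓ → 205360
vin=K68: ✓ → 148909
vin=K94: ✓ → 12699
vin=K49: ✓ → 113735
vin=K66: ✓ → 23550
doors_sum = 106826 + 188716 + 113548 + 196214 + 18837 + 157758 + 205360 + 148909 + 12699 + 113735 + 23550 = 1286152
—
[honda_count: make IN ('Honda', 'Toyota')]
vin=K80: ✗
vin=K32: ✓ → 1
vin=K43: ✗
vin=K48: ✓ → 1
vin=K22: ✗
vin=K89: ✗
vin=K64: ✗
vin=K98: ✗
vin=K52: ✗
vin=K68: ✓ → 1
vin=K94: ✓ → 1
vin=K49: ✓ → 1
vin=K66: ✗
honda_count = COUNT(1, 1, 1, 1, 1) = 5
—
[mpg_sum: mpg < 29]
vin=K80: ✗
vin=K32: ✗
vin=K43: ✗
vin=K48: ✓ → 188716
vin=K22: ✓ → 113548
vin=K89: ✓ → 196214
vin=K64: ✓ → 18837
vin=K98: ✗
vin=K52: ✓ → 205360
vin=K68: ✓ → 148909
vin=K94: ✓ → 12699
vin=K49: ✓ → 113735
vin=K66: ✗
mpg_sum = 188716 + 113548 + 196214 + 18837 + 205360 + 148909 + 12699 + 113735 = 998018

doors_sum=1286152, honda_count=5, mpg_sum=998018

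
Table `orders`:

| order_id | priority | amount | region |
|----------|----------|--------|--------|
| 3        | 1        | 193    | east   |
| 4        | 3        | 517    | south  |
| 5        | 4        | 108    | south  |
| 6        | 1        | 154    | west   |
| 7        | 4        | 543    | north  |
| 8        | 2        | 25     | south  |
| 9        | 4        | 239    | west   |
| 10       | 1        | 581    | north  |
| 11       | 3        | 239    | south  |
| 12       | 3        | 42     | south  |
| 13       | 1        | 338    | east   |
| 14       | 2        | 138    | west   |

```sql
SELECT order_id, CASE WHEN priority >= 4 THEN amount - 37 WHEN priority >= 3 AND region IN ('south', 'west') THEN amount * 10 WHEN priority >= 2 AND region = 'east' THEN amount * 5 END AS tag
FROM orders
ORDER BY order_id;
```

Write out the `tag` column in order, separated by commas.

NULL, 5170, 71, NULL, 506, NULL, 202, NULL, 2390, 420, NULL, NULL

order_id=3: (no match → NULL) → NULL
order_id=4: priority >= 3 AND region IN ('south', 'west') → 5170
order_id=5: priority >= 4 → 71
order_id=6: (no match → NULL) → NULL
order_id=7: priority >= 4 → 506
order_id=8: (no match → NULL) → NULL
order_id=9: priority >= 4 → 202
order_id=10: (no match → NULL) → NULL
order_id=11: priority >= 3 AND region IN ('south', 'west') → 2390
order_id=12: priority >= 3 AND region IN ('south', 'west') → 420
order_id=13: (no match → NULL) → NULL
order_id=14: (no match → NULL) → NULL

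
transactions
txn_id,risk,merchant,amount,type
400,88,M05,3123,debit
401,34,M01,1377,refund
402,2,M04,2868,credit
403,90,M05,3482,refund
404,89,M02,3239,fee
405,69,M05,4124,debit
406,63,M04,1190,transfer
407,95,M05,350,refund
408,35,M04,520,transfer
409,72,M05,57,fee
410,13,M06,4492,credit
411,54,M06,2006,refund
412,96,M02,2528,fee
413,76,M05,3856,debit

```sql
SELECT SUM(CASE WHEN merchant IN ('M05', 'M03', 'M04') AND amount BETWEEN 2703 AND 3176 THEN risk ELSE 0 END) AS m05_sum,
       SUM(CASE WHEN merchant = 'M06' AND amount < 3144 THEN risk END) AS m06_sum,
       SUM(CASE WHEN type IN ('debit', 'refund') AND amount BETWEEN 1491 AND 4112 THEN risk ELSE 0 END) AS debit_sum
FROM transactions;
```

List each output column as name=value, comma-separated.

m05_sum=90, m06_sum=54, debit_sum=308

[m05_sum: merchant IN ('M05', 'M03', 'M04') AND amount BETWEEN 2703 AND 3176]
txn_id=400: ✓ → 88
txn_id=401: ✗
txn_id=402: ✓ → 2
txn_id=403: ✗
txn_id=404: ✗
txn_id=405: ✗
txn_id=406: ✗
txn_id=407: ✗
txn_id=408: ✗
txn_id=409: ✗
txn_id=410: ✗
txn_id=411: ✗
txn_id=412: ✗
txn_id=413: ✗
m05_sum = 88 + 2 = 90
—
[m06_sum: merchant = 'M06' AND amount < 3144]
txn_id=400: ✗
txn_id=401: ✗
txn_id=402: ✗
txn_id=403: ✗
txn_id=404: ✗
txn_id=405: ✗
txn_id=406: ✗
txn_id=407: ✗
txn_id=408: ✗
txn_id=409: ✗
txn_id=410: ✗
txn_id=411: ✓ → 54
txn_id=412: ✗
txn_id=413: ✗
m06_sum = 54
—
[debit_sum: type IN ('debit', 'refund') AND amount BETWEEN 1491 AND 4112]
txn_id=400: ✓ → 88
txn_id=401: ✗
txn_id=402: ✗
txn_id=403: ✓ → 90
txn_id=404: ✗
txn_id=405: ✗
txn_id=406: ✗
txn_id=407: ✗
txn_id=408: ✗
txn_id=409: ✗
txn_id=410: ✗
txn_id=411: ✓ → 54
txn_id=412: ✗
txn_id=413: ✓ → 76
debit_sum = 88 + 90 + 54 + 76 = 308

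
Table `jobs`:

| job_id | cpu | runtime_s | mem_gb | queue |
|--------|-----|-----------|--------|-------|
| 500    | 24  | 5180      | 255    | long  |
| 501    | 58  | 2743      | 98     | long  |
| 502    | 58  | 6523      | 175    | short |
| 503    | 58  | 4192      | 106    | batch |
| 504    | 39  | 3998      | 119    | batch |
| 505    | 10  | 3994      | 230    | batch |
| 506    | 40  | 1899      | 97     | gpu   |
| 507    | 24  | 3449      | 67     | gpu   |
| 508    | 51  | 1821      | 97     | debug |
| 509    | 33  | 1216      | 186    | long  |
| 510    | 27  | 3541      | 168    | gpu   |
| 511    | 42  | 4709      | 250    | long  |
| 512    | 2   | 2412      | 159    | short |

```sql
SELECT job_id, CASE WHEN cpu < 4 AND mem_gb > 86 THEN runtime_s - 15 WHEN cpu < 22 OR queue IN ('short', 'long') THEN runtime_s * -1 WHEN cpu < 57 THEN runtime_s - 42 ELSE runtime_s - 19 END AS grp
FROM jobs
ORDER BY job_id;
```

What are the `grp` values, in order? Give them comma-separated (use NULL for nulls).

-5180, -2743, -6523, 4173, 3956, -3994, 1857, 3407, 1779, -1216, 3499, -4709, 2397

job_id=500: cpu < 22 OR queue IN ('short', 'long') → -5180
job_id=501: cpu < 22 OR queue IN ('short', 'long') → -2743
job_id=502: cpu < 22 OR queue IN ('short', 'long') → -6523
job_id=503: ELSE → 4173
job_id=504: cpu < 57 → 3956
job_id=505: cpu < 22 OR queue IN ('short', 'long') → -3994
job_id=506: cpu < 57 → 1857
job_id=507: cpu < 57 → 3407
job_id=508: cpu < 57 → 1779
job_id=509: cpu < 22 OR queue IN ('short', 'long') → -1216
job_id=510: cpu < 57 → 3499
job_id=511: cpu < 22 OR queue IN ('short', 'long') → -4709
job_id=512: cpu < 4 AND mem_gb > 86 → 2397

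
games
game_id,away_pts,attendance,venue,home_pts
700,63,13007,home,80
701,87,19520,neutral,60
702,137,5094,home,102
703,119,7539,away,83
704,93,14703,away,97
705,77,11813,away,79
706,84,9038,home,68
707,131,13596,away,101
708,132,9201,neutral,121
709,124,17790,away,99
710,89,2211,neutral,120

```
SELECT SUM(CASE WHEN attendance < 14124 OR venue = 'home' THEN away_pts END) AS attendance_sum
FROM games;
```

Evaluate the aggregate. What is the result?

832

game_id=700: ✓ → 63
game_id=701: ✗
game_id=702: ✓ → 137
game_id=703: ✓ → 119
game_id=704: ✗
game_id=705: ✓ → 77
game_id=706: ✓ → 84
game_id=707: ✓ → 131
game_id=708: ✓ → 132
game_id=709: ✗
game_id=710: ✓ → 89
attendance_sum = 63 + 137 + 119 + 77 + 84 + 131 + 132 + 89 = 832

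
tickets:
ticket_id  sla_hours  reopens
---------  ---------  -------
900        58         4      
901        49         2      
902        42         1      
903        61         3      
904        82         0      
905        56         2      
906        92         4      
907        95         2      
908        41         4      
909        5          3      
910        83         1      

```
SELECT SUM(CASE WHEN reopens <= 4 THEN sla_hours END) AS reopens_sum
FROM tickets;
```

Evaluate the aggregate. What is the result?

664

ticket_id=900: ✓ → 58
ticket_id=901: ✓ → 49
ticket_id=902: ✓ → 42
ticket_id=903: ✓ → 61
ticket_id=904: ✓ → 82
ticket_id=905: ✓ → 56
ticket_id=906: ✓ → 92
ticket_id=907: ✓ → 95
ticket_id=908: ✓ → 41
ticket_id=909: ✓ → 5
ticket_id=910: ✓ → 83
reopens_sum = 58 + 49 + 42 + 61 + 82 + 56 + 92 + 95 + 41 + 5 + 83 = 664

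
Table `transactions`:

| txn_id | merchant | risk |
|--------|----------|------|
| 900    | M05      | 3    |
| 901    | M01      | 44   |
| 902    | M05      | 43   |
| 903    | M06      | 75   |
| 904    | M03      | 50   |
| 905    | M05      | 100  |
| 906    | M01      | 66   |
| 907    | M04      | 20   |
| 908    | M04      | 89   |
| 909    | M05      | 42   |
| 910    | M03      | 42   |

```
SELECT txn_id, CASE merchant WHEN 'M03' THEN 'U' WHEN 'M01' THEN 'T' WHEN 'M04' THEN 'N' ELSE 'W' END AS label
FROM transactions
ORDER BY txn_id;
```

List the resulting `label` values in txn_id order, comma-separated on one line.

txn_id=900: ELSE → W
txn_id=901: merchant='M01' → T
txn_id=902: ELSE → W
txn_id=903: ELSE → W
txn_id=904: merchant='M03' → U
txn_id=905: ELSE → W
txn_id=906: merchant='M01' → T
txn_id=907: merchant='M04' → N
txn_id=908: merchant='M04' → N
txn_id=909: ELSE → W
txn_id=910: merchant='M03' → U

W, T, W, W, U, W, T, N, N, W, U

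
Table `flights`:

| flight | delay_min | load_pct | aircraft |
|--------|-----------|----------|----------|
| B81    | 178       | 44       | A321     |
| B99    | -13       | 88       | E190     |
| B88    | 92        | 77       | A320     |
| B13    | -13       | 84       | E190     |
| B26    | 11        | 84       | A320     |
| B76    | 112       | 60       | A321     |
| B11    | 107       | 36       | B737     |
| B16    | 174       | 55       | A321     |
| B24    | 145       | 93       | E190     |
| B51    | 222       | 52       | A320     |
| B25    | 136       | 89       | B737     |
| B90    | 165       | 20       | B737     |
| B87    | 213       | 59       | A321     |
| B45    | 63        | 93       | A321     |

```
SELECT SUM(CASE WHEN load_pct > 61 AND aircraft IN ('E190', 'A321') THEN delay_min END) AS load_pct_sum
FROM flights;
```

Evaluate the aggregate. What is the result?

flight=B81: ✗
flight=B99: ✓ → -13
flight=B88: ✗
flight=B13: ✓ → -13
flight=B26: ✗
flight=B76: ✗
flight=B11: ✗
flight=B16: ✗
flight=B24: ✓ → 145
flight=B51: ✗
flight=B25: ✗
flight=B90: ✗
flight=B87: ✗
flight=B45: ✓ → 63
load_pct_sum = -13 + -13 + 145 + 63 = 182

182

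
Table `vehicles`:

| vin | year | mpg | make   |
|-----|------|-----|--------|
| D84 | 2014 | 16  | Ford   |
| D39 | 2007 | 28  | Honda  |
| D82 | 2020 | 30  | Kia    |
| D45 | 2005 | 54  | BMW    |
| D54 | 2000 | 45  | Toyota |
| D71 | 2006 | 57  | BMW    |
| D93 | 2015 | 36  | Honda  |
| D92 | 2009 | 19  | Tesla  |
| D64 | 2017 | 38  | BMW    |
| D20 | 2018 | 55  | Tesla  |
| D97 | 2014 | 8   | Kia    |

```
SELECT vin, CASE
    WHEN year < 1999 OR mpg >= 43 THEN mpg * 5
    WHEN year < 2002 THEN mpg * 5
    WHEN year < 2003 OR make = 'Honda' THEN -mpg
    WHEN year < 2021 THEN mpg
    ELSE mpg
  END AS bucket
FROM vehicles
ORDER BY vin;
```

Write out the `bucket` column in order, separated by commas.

vin=D20: year < 1999 OR mpg >= 43 → 275
vin=D39: year < 2003 OR make = 'Honda' → -28
vin=D45: year < 1999 OR mpg >= 43 → 270
vin=D54: year < 1999 OR mpg >= 43 → 225
vin=D64: year < 2021 → 38
vin=D71: year < 1999 OR mpg >= 43 → 285
vin=D82: year < 2021 → 30
vin=D84: year < 2021 → 16
vin=D92: year < 2021 → 19
vin=D93: year < 2003 OR make = 'Honda' → -36
vin=D97: year < 2021 → 8

275, -28, 270, 225, 38, 285, 30, 16, 19, -36, 8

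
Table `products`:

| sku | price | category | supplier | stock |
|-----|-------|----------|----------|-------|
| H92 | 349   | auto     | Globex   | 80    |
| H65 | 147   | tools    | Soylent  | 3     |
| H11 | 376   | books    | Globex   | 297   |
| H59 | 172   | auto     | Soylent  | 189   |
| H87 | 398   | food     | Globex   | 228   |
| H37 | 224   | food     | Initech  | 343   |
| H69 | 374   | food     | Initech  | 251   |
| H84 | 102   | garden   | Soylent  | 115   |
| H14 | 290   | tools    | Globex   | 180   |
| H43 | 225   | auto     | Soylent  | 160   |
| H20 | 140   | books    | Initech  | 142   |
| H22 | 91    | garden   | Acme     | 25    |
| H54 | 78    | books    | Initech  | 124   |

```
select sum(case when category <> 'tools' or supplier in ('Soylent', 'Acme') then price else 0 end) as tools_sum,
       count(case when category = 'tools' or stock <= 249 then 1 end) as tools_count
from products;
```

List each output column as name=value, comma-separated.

[tools_sum: category <> 'tools' or supplier in ('Soylent', 'Acme')]
sku=H92: ✓ → 349
sku=H65: ✓ → 147
sku=H11: ✓ → 376
sku=H59: ✓ → 172
sku=H87: ✓ → 398
sku=H37: ✓ → 224
sku=H69: ✓ → 374
sku=H84: ✓ → 102
sku=H14: ✗
sku=H43: ✓ → 225
sku=H20: ✓ → 140
sku=H22: ✓ → 91
sku=H54: ✓ → 78
tools_sum = 349 + 147 + 376 + 172 + 398 + 224 + 374 + 102 + 225 + 140 + 91 + 78 = 2676
—
[tools_count: category = 'tools' or stock <= 249]
sku=H92: ✓ → 1
sku=H65: ✓ → 1
sku=H11: ✗
sku=H59: ✓ → 1
sku=H87: ✓ → 1
sku=H37: ✗
sku=H69: ✗
sku=H84: ✓ → 1
sku=H14: ✓ → 1
sku=H43: ✓ → 1
sku=H20: ✓ → 1
sku=H22: ✓ → 1
sku=H54: ✓ → 1
tools_count = COUNT(1, 1, 1, 1, 1, 1, 1, 1, 1, 1) = 10

tools_sum=2676, tools_count=10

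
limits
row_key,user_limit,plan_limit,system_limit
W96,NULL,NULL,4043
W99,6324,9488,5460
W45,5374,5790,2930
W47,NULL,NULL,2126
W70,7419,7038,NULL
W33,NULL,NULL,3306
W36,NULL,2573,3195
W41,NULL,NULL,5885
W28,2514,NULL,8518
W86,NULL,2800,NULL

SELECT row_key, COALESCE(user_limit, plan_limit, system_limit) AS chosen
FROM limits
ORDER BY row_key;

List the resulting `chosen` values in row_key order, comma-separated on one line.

row_key=W28: user_limit=2514 → 2514
row_key=W33: user_limit=NULL, plan_limit=NULL, system_limit=3306 → 3306
row_key=W36: user_limit=NULL, plan_limit=2573 → 2573
row_key=W41: user_limit=NULL, plan_limit=NULL, system_limit=5885 → 5885
row_key=W45: user_limit=5374 → 5374
row_key=W47: user_limit=NULL, plan_limit=NULL, system_limit=2126 → 2126
row_key=W70: user_limit=7419 → 7419
row_key=W86: user_limit=NULL, plan_limit=2800 → 2800
row_key=W96: user_limit=NULL, plan_limit=NULL, system_limit=4043 → 4043
row_key=W99: user_limit=6324 → 6324

2514, 3306, 2573, 5885, 5374, 2126, 7419, 2800, 4043, 6324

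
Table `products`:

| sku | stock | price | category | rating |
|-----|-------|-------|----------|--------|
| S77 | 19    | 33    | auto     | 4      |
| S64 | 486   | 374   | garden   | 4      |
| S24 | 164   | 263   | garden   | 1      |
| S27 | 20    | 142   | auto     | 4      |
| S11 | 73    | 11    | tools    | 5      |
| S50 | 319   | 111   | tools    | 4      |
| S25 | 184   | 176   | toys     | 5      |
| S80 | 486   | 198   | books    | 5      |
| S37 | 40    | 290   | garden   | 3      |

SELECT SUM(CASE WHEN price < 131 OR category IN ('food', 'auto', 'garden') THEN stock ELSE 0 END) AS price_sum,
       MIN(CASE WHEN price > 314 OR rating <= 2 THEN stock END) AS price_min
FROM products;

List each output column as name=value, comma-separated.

price_sum=1121, price_min=164

[price_sum: price < 131 OR category IN ('food', 'auto', 'garden')]
sku=S77: ✓ → 19
sku=S64: ✓ → 486
sku=S24: ✓ → 164
sku=S27: ✓ → 20
sku=S11: ✓ → 73
sku=S50: ✓ → 319
sku=S25: ✗
sku=S80: ✗
sku=S37: ✓ → 40
price_sum = 19 + 486 + 164 + 20 + 73 + 319 + 40 = 1121
—
[price_min: price > 314 OR rating <= 2]
sku=S77: ✗
sku=S64: ✓ → 486
sku=S24: ✓ → 164
sku=S27: ✗
sku=S11: ✗
sku=S50: ✗
sku=S25: ✗
sku=S80: ✗
sku=S37: ✗
price_min = MIN(486, 164) = 164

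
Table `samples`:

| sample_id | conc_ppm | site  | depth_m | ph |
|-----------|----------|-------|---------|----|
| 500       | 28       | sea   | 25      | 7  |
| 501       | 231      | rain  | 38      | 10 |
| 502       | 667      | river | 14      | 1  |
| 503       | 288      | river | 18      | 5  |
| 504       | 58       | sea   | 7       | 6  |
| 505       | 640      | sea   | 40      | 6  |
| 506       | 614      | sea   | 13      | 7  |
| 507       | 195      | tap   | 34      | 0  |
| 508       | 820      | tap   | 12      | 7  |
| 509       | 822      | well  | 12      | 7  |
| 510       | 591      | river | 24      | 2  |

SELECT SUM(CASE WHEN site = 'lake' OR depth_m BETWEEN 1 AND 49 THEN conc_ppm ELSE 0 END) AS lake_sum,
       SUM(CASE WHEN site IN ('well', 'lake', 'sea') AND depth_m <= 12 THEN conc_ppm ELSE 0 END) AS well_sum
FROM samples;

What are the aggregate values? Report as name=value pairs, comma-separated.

lake_sum=4954, well_sum=880

[lake_sum: site = 'lake' OR depth_m BETWEEN 1 AND 49]
sample_id=500: ✓ → 28
sample_id=501: ✓ → 231
sample_id=502: ✓ → 667
sample_id=503: ✓ → 288
sample_id=504: ✓ → 58
sample_id=505: ✓ → 640
sample_id=506: ✓ → 614
sample_id=507: ✓ → 195
sample_id=508: ✓ → 820
sample_id=509: ✓ → 822
sample_id=510: ✓ → 591
lake_sum = 28 + 231 + 667 + 288 + 58 + 640 + 614 + 195 + 820 + 822 + 591 = 4954
—
[well_sum: site IN ('well', 'lake', 'sea') AND depth_m <= 12]
sample_id=500: ✗
sample_id=501: ✗
sample_id=502: ✗
sample_id=503: ✗
sample_id=504: ✓ → 58
sample_id=505: ✗
sample_id=506: ✗
sample_id=507: ✗
sample_id=508: ✗
sample_id=509: ✓ → 822
sample_id=510: ✗
well_sum = 58 + 822 = 880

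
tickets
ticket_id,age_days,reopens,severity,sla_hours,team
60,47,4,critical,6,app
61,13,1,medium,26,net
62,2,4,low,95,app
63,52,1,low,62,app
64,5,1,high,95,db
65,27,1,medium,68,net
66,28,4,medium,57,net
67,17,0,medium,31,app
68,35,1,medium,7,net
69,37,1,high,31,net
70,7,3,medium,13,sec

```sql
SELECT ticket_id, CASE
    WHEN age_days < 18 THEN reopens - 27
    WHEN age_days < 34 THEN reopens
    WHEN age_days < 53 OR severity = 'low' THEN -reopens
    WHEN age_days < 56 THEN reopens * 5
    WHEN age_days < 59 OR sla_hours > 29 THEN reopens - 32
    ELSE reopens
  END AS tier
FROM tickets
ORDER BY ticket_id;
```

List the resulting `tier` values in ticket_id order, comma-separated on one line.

-4, -26, -23, -1, -26, 1, 4, -27, -1, -1, -24

ticket_id=60: age_days < 53 OR severity = 'low' → -4
ticket_id=61: age_days < 18 → -26
ticket_id=62: age_days < 18 → -23
ticket_id=63: age_days < 53 OR severity = 'low' → -1
ticket_id=64: age_days < 18 → -26
ticket_id=65: age_days < 34 → 1
ticket_id=66: age_days < 34 → 4
ticket_id=67: age_days < 18 → -27
ticket_id=68: age_days < 53 OR severity = 'low' → -1
ticket_id=69: age_days < 53 OR severity = 'low' → -1
ticket_id=70: age_days < 18 → -24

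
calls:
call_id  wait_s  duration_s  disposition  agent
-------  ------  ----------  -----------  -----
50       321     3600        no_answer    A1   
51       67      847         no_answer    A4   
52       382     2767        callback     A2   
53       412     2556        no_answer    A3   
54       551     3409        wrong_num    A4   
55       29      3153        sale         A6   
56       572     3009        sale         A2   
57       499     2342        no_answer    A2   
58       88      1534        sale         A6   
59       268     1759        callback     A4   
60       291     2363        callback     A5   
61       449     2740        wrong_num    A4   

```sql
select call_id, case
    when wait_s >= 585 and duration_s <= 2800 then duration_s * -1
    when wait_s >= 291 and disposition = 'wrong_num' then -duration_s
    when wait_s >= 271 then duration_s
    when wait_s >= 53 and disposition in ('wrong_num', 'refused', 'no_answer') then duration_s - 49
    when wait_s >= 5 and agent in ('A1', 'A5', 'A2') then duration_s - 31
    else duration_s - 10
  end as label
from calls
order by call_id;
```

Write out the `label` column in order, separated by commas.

3600, 798, 2767, 2556, -3409, 3143, 3009, 2342, 1524, 1749, 2363, -2740

call_id=50: wait_s >= 271 → 3600
call_id=51: wait_s >= 53 and disposition in ('wrong_num', 'refused', 'no_answer') → 798
call_id=52: wait_s >= 271 → 2767
call_id=53: wait_s >= 271 → 2556
call_id=54: wait_s >= 291 and disposition = 'wrong_num' → -3409
call_id=55: ELSE → 3143
call_id=56: wait_s >= 271 → 3009
call_id=57: wait_s >= 271 → 2342
call_id=58: ELSE → 1524
call_id=59: ELSE → 1749
call_id=60: wait_s >= 271 → 2363
call_id=61: wait_s >= 291 and disposition = 'wrong_num' → -2740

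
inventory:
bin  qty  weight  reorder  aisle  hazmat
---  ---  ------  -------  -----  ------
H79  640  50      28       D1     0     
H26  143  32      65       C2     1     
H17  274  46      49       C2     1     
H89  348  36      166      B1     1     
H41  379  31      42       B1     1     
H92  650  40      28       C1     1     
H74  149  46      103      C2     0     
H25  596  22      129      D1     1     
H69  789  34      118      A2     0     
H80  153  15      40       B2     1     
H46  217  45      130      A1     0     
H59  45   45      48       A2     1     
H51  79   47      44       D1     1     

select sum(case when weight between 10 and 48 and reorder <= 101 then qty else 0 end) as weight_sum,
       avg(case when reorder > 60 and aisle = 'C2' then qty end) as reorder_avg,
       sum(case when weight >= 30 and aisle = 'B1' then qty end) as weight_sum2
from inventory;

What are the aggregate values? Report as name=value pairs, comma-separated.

[weight_sum: weight between 10 and 48 and reorder <= 101]
bin=H79: ✗
bin=H26: ✓ → 143
bin=H17: ✓ → 274
bin=H89: ✗
bin=H41: ✓ → 379
bin=H92: ✓ → 650
bin=H74: ✗
bin=H25: ✗
bin=H69: ✗
bin=H80: ✓ → 153
bin=H46: ✗
bin=H59: ✓ → 45
bin=H51: ✓ → 79
weight_sum = 143 + 274 + 379 + 650 + 153 + 45 + 79 = 1723
—
[reorder_avg: reorder > 60 and aisle = 'C2']
bin=H79: ✗
bin=H26: ✓ → 143
bin=H17: ✗
bin=H89: ✗
bin=H41: ✗
bin=H92: ✗
bin=H74: ✓ → 149
bin=H25: ✗
bin=H69: ✗
bin=H80: ✗
bin=H46: ✗
bin=H59: ✗
bin=H51: ✗
reorder_avg = (143 + 149) / 2 = 146
—
[weight_sum2: weight >= 30 and aisle = 'B1']
bin=H79: ✗
bin=H26: ✗
bin=H17: ✗
bin=H89: ✓ → 348
bin=H41: ✓ → 379
bin=H92: ✗
bin=H74: ✗
bin=H25: ✗
bin=H69: ✗
bin=H80: ✗
bin=H46: ✗
bin=H59: ✗
bin=H51: ✗
weight_sum2 = 348 + 379 = 727

weight_sum=1723, reorder_avg=146, weight_sum2=727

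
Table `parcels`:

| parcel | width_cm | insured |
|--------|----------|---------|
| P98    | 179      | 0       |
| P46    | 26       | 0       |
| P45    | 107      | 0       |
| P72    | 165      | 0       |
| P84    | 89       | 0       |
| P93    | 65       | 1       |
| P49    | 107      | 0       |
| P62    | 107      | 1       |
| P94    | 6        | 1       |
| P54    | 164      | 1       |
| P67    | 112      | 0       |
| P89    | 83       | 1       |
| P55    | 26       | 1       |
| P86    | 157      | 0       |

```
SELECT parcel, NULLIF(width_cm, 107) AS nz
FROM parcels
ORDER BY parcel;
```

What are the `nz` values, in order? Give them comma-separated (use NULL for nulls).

parcel=P45: width_cm=107 vs 107: equal → NULL
parcel=P46: width_cm=26 vs 107: differ → 26
parcel=P49: width_cm=107 vs 107: equal → NULL
parcel=P54: width_cm=164 vs 107: differ → 164
parcel=P55: width_cm=26 vs 107: differ → 26
parcel=P62: width_cm=107 vs 107: equal → NULL
parcel=P67: width_cm=112 vs 107: differ → 112
parcel=P72: width_cm=165 vs 107: differ → 165
parcel=P84: width_cm=89 vs 107: differ → 89
parcel=P86: width_cm=157 vs 107: differ → 157
parcel=P89: width_cm=83 vs 107: differ → 83
parcel=P93: width_cm=65 vs 107: differ → 65
parcel=P94: width_cm=6 vs 107: differ → 6
parcel=P98: width_cm=179 vs 107: differ → 179

NULL, 26, NULL, 164, 26, NULL, 112, 165, 89, 157, 83, 65, 6, 179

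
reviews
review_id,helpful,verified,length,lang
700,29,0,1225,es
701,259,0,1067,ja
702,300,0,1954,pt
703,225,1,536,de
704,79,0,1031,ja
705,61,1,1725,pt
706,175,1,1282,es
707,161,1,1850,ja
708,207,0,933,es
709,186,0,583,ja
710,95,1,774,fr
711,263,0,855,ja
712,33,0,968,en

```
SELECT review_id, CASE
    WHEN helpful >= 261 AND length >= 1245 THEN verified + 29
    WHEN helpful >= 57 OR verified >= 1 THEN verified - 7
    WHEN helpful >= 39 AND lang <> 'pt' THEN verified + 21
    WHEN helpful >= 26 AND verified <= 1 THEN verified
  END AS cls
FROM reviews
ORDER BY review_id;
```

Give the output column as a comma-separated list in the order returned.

review_id=700: helpful >= 26 AND verified <= 1 → 0
review_id=701: helpful >= 57 OR verified >= 1 → -7
review_id=702: helpful >= 261 AND length >= 1245 → 29
review_id=703: helpful >= 57 OR verified >= 1 → -6
review_id=704: helpful >= 57 OR verified >= 1 → -7
review_id=705: helpful >= 57 OR verified >= 1 → -6
review_id=706: helpful >= 57 OR verified >= 1 → -6
review_id=707: helpful >= 57 OR verified >= 1 → -6
review_id=708: helpful >= 57 OR verified >= 1 → -7
review_id=709: helpful >= 57 OR verified >= 1 → -7
review_id=710: helpful >= 57 OR verified >= 1 → -6
review_id=711: helpful >= 57 OR verified >= 1 → -7
review_id=712: helpful >= 26 AND verified <= 1 → 0

0, -7, 29, -6, -7, -6, -6, -6, -7, -7, -6, -7, 0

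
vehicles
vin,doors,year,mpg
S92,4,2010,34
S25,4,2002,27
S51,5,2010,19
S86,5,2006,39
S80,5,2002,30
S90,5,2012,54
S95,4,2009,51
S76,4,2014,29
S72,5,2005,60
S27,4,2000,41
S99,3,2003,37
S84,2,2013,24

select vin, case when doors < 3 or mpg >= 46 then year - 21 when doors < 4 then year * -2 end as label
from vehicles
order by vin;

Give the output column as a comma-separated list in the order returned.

vin=S25: (no match → NULL) → NULL
vin=S27: (no match → NULL) → NULL
vin=S51: (no match → NULL) → NULL
vin=S72: doors < 3 or mpg >= 46 → 1984
vin=S76: (no match → NULL) → NULL
vin=S80: (no match → NULL) → NULL
vin=S84: doors < 3 or mpg >= 46 → 1992
vin=S86: (no match → NULL) → NULL
vin=S90: doors < 3 or mpg >= 46 → 1991
vin=S92: (no match → NULL) → NULL
vin=S95: doors < 3 or mpg >= 46 → 1988
vin=S99: doors < 4 → -4006

NULL, NULL, NULL, 1984, NULL, NULL, 1992, NULL, 1991, NULL, 1988, -4006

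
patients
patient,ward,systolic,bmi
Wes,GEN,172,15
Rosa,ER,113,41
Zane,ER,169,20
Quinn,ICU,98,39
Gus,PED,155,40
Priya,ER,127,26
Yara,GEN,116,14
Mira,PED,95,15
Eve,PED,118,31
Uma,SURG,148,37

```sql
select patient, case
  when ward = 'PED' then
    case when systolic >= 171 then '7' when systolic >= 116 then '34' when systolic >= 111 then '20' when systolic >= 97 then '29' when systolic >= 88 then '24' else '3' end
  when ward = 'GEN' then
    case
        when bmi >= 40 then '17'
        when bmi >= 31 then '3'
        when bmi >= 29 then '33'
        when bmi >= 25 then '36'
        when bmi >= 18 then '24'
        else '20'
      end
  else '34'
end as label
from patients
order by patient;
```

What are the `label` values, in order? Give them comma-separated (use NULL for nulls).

34, 34, 24, 34, 34, 34, 34, 20, 20, 34

patient=Eve: ward='PED' → inner[systolic >= 116] → 34
patient=Gus: ward='PED' → inner[systolic >= 116] → 34
patient=Mira: ward='PED' → inner[systolic >= 88] → 24
patient=Priya: ward='ER' → outer ELSE → 34
patient=Quinn: ward='ICU' → outer ELSE → 34
patient=Rosa: ward='ER' → outer ELSE → 34
patient=Uma: ward='SURG' → outer ELSE → 34
patient=Wes: ward='GEN' → inner[ELSE] → 20
patient=Yara: ward='GEN' → inner[ELSE] → 20
patient=Zane: ward='ER' → outer ELSE → 34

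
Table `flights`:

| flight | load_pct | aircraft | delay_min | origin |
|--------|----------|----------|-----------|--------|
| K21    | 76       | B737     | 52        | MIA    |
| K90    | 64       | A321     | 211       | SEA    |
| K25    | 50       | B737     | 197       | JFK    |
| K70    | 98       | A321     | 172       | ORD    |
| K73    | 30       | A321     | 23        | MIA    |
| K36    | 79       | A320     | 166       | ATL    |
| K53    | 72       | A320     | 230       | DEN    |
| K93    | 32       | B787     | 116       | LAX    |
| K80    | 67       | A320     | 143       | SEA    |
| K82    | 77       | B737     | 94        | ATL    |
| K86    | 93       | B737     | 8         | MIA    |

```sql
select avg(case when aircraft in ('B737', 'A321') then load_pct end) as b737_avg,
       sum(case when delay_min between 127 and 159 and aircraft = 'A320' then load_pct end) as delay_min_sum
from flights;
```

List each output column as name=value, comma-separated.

[b737_avg: aircraft in ('B737', 'A321')]
flight=K21: ✓ → 76
flight=K90: ✓ → 64
flight=K25: ✓ → 50
flight=K70: ✓ → 98
flight=K73: ✓ → 30
flight=K36: ✗
flight=K53: ✗
flight=K93: ✗
flight=K80: ✗
flight=K82: ✓ → 77
flight=K86: ✓ → 93
b737_avg = (76 + 64 + 50 + 98 + 30 + 77 + 93) / 7 = 69.7142857143
—
[delay_min_sum: delay_min between 127 and 159 and aircraft = 'A320']
flight=K21: ✗
flight=K90: ✗
flight=K25: ✗
flight=K70: ✗
flight=K73: ✗
flight=K36: ✗
flight=K53: ✗
flight=K93: ✗
flight=K80: ✓ → 67
flight=K82: ✗
flight=K86: ✗
delay_min_sum = 67

b737_avg=69.7142857143, delay_min_sum=67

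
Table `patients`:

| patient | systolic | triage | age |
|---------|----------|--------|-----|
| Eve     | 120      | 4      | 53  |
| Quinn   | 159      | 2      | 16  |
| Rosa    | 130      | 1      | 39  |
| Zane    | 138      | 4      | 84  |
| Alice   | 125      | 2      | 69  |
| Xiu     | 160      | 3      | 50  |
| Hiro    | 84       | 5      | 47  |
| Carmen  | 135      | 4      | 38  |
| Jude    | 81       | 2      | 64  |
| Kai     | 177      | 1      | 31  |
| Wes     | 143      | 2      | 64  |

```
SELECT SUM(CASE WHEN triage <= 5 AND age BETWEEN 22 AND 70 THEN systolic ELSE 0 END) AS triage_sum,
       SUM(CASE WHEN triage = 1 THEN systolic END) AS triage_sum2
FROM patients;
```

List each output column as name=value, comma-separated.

[triage_sum: triage <= 5 AND age BETWEEN 22 AND 70]
patient=Eve: ✓ → 120
patient=Quinn: ✗
patient=Rosa: ✓ → 130
patient=Zane: ✗
patient=Alice: ✓ → 125
patient=Xiu: ✓ → 160
patient=Hiro: ✓ → 84
patient=Carmen: ✓ → 135
patient=Jude: ✓ → 81
patient=Kai: ✓ → 177
patient=Wes: ✓ → 143
triage_sum = 120 + 130 + 125 + 160 + 84 + 135 + 81 + 177 + 143 = 1155
—
[triage_sum2: triage = 1]
patient=Eve: ✗
patient=Quinn: ✗
patient=Rosa: ✓ → 130
patient=Zane: ✗
patient=Alice: ✗
patient=Xiu: ✗
patient=Hiro: ✗
patient=Carmen: ✗
patient=Jude: ✗
patient=Kai: ✓ → 177
patient=Wes: ✗
triage_sum2 = 130 + 177 = 307

triage_sum=1155, triage_sum2=307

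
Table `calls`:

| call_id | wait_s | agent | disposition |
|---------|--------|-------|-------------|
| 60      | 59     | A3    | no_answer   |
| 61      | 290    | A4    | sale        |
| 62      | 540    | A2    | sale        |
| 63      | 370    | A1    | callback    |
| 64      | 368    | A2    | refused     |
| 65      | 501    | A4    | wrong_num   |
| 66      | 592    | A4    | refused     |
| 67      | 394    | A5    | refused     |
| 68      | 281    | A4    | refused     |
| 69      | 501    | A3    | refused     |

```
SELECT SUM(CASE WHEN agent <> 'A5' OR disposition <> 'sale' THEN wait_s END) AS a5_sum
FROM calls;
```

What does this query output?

3896

call_id=60: ✓ → 59
call_id=61: ✓ → 290
call_id=62: ✓ → 540
call_id=63: ✓ → 370
call_id=64: ✓ → 368
call_id=65: ✓ → 501
call_id=66: ✓ → 592
call_id=67: ✓ → 394
call_id=68: ✓ → 281
call_id=69: ✓ → 501
a5_sum = 59 + 290 + 540 + 370 + 368 + 501 + 592 + 394 + 281 + 501 = 3896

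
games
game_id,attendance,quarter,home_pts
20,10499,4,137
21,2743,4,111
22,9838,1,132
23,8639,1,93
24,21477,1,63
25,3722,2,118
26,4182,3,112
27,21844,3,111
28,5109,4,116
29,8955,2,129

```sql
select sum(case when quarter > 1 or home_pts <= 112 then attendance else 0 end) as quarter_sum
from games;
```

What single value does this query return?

87170

game_id=20: ✓ → 10499
game_id=21: ✓ → 2743
game_id=22: ✗
game_id=23: ✓ → 8639
game_id=24: ✓ → 21477
game_id=25: ✓ → 3722
game_id=26: ✓ → 4182
game_id=27: ✓ → 21844
game_id=28: ✓ → 5109
game_id=29: ✓ → 8955
quarter_sum = 10499 + 2743 + 8639 + 21477 + 3722 + 4182 + 21844 + 5109 + 8955 = 87170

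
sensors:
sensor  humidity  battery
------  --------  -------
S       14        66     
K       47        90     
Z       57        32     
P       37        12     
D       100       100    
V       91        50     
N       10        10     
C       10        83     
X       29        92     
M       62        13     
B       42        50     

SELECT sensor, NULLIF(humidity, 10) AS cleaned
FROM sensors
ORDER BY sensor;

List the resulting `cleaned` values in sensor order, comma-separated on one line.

42, NULL, 100, 47, 62, NULL, 37, 14, 91, 29, 57

sensor=B: humidity=42 vs 10: differ → 42
sensor=C: humidity=10 vs 10: equal → NULL
sensor=D: humidity=100 vs 10: differ → 100
sensor=K: humidity=47 vs 10: differ → 47
sensor=M: humidity=62 vs 10: differ → 62
sensor=N: humidity=10 vs 10: equal → NULL
sensor=P: humidity=37 vs 10: differ → 37
sensor=S: humidity=14 vs 10: differ → 14
sensor=V: humidity=91 vs 10: differ → 91
sensor=X: humidity=29 vs 10: differ → 29
sensor=Z: humidity=57 vs 10: differ → 57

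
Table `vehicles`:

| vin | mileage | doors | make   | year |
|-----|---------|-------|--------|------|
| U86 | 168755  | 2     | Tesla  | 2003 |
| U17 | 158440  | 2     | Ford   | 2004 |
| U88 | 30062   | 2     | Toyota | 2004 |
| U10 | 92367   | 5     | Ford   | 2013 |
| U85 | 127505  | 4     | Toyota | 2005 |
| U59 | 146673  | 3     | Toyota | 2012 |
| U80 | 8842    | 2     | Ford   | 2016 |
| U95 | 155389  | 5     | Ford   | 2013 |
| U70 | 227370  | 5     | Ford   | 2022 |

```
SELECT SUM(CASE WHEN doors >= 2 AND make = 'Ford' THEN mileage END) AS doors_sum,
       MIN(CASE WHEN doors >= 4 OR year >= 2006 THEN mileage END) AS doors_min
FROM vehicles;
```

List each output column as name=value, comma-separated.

[doors_sum: doors >= 2 AND make = 'Ford']
vin=U86: ✗
vin=U17: ✓ → 158440
vin=U88: ✗
vin=U10: ✓ → 92367
vin=U85: ✗
vin=U59: ✗
vin=U80: ✓ → 8842
vin=U95: ✓ → 155389
vin=U70: ✓ → 227370
doors_sum = 158440 + 92367 + 8842 + 155389 + 227370 = 642408
—
[doors_min: doors >= 4 OR year >= 2006]
vin=U86: ✗
vin=U17: ✗
vin=U88: ✗
vin=U10: ✓ → 92367
vin=U85: ✓ → 127505
vin=U59: ✓ → 146673
vin=U80: ✓ → 8842
vin=U95: ✓ → 155389
vin=U70: ✓ → 227370
doors_min = MIN(92367, 127505, 146673, 8842, 155389, 227370) = 8842

doors_sum=642408, doors_min=8842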